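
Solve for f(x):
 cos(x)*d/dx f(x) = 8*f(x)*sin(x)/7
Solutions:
 f(x) = C1/cos(x)^(8/7)


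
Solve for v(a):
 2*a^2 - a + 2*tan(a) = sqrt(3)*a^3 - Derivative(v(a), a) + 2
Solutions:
 v(a) = C1 + sqrt(3)*a^4/4 - 2*a^3/3 + a^2/2 + 2*a + 2*log(cos(a))


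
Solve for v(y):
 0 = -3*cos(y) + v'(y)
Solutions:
 v(y) = C1 + 3*sin(y)


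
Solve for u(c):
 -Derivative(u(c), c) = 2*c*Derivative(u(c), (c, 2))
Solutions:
 u(c) = C1 + C2*sqrt(c)


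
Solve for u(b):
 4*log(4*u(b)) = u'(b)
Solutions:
 -Integral(1/(log(_y) + 2*log(2)), (_y, u(b)))/4 = C1 - b


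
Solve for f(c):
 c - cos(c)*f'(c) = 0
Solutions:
 f(c) = C1 + Integral(c/cos(c), c)


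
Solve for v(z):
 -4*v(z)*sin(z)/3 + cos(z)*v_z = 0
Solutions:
 v(z) = C1/cos(z)^(4/3)


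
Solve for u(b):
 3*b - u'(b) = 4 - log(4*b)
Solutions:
 u(b) = C1 + 3*b^2/2 + b*log(b) - 5*b + b*log(4)


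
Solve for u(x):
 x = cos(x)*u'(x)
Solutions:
 u(x) = C1 + Integral(x/cos(x), x)


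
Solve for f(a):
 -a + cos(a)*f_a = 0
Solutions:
 f(a) = C1 + Integral(a/cos(a), a)


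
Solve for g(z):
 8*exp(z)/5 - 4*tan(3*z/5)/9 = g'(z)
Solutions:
 g(z) = C1 + 8*exp(z)/5 + 20*log(cos(3*z/5))/27


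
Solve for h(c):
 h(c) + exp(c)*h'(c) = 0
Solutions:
 h(c) = C1*exp(exp(-c))


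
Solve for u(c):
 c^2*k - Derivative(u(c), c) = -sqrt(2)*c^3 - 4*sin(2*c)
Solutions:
 u(c) = C1 + sqrt(2)*c^4/4 + c^3*k/3 - 2*cos(2*c)


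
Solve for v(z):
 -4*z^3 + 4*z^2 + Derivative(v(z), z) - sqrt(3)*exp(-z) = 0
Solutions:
 v(z) = C1 + z^4 - 4*z^3/3 - sqrt(3)*exp(-z)


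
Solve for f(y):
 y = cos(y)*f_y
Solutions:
 f(y) = C1 + Integral(y/cos(y), y)


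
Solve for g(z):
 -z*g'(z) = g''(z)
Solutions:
 g(z) = C1 + C2*erf(sqrt(2)*z/2)


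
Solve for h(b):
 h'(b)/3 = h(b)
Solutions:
 h(b) = C1*exp(3*b)


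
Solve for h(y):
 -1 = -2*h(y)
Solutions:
 h(y) = 1/2


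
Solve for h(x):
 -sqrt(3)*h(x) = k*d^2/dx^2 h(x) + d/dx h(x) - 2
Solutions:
 h(x) = C1*exp(x*(sqrt(-4*sqrt(3)*k + 1) - 1)/(2*k)) + C2*exp(-x*(sqrt(-4*sqrt(3)*k + 1) + 1)/(2*k)) + 2*sqrt(3)/3


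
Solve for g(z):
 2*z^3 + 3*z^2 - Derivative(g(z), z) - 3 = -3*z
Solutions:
 g(z) = C1 + z^4/2 + z^3 + 3*z^2/2 - 3*z


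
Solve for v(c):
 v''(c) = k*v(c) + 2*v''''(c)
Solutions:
 v(c) = C1*exp(-c*sqrt(1 - sqrt(1 - 8*k))/2) + C2*exp(c*sqrt(1 - sqrt(1 - 8*k))/2) + C3*exp(-c*sqrt(sqrt(1 - 8*k) + 1)/2) + C4*exp(c*sqrt(sqrt(1 - 8*k) + 1)/2)


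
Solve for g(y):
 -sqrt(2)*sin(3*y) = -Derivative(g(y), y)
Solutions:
 g(y) = C1 - sqrt(2)*cos(3*y)/3


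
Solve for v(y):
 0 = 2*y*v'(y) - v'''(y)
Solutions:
 v(y) = C1 + Integral(C2*airyai(2^(1/3)*y) + C3*airybi(2^(1/3)*y), y)


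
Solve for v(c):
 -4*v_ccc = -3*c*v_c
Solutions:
 v(c) = C1 + Integral(C2*airyai(6^(1/3)*c/2) + C3*airybi(6^(1/3)*c/2), c)


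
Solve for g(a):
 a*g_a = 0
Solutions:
 g(a) = C1


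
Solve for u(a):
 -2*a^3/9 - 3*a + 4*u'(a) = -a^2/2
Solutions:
 u(a) = C1 + a^4/72 - a^3/24 + 3*a^2/8


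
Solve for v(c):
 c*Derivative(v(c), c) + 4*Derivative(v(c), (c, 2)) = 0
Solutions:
 v(c) = C1 + C2*erf(sqrt(2)*c/4)


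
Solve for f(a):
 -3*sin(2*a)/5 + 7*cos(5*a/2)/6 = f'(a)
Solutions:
 f(a) = C1 + 7*sin(5*a/2)/15 + 3*cos(2*a)/10


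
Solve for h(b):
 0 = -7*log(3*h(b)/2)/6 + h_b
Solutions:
 6*Integral(1/(-log(_y) - log(3) + log(2)), (_y, h(b)))/7 = C1 - b


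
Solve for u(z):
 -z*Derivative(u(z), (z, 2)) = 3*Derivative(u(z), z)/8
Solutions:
 u(z) = C1 + C2*z^(5/8)


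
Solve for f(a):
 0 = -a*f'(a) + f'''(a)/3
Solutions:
 f(a) = C1 + Integral(C2*airyai(3^(1/3)*a) + C3*airybi(3^(1/3)*a), a)


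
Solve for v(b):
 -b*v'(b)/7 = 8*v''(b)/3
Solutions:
 v(b) = C1 + C2*erf(sqrt(21)*b/28)


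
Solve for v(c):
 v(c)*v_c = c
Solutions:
 v(c) = -sqrt(C1 + c^2)
 v(c) = sqrt(C1 + c^2)


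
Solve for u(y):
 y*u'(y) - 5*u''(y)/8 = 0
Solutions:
 u(y) = C1 + C2*erfi(2*sqrt(5)*y/5)


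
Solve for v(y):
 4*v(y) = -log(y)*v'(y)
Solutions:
 v(y) = C1*exp(-4*li(y))


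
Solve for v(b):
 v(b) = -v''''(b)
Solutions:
 v(b) = (C1*sin(sqrt(2)*b/2) + C2*cos(sqrt(2)*b/2))*exp(-sqrt(2)*b/2) + (C3*sin(sqrt(2)*b/2) + C4*cos(sqrt(2)*b/2))*exp(sqrt(2)*b/2)


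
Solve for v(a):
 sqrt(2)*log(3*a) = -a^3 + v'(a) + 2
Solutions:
 v(a) = C1 + a^4/4 + sqrt(2)*a*log(a) - 2*a - sqrt(2)*a + sqrt(2)*a*log(3)


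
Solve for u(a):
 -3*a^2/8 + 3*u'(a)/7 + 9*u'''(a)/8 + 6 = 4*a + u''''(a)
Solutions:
 u(a) = C1 + C2*exp(a*(-3^(1/3)*7^(2/3)*(16*sqrt(382) + 319)^(1/3) - 21*3^(2/3)*7^(1/3)/(16*sqrt(382) + 319)^(1/3) + 42)/112)*sin(3^(1/6)*7^(1/3)*a*(-3^(2/3)*7^(1/3)*(16*sqrt(382) + 319)^(1/3) + 63/(16*sqrt(382) + 319)^(1/3))/112) + C3*exp(a*(-3^(1/3)*7^(2/3)*(16*sqrt(382) + 319)^(1/3) - 21*3^(2/3)*7^(1/3)/(16*sqrt(382) + 319)^(1/3) + 42)/112)*cos(3^(1/6)*7^(1/3)*a*(-3^(2/3)*7^(1/3)*(16*sqrt(382) + 319)^(1/3) + 63/(16*sqrt(382) + 319)^(1/3))/112) + C4*exp(a*(21*3^(2/3)*7^(1/3)/(16*sqrt(382) + 319)^(1/3) + 21 + 3^(1/3)*7^(2/3)*(16*sqrt(382) + 319)^(1/3))/56) + 7*a^3/24 + 14*a^2/3 - 595*a/32


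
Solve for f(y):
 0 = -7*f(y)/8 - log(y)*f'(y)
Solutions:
 f(y) = C1*exp(-7*li(y)/8)


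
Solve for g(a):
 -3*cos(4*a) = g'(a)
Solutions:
 g(a) = C1 - 3*sin(4*a)/4


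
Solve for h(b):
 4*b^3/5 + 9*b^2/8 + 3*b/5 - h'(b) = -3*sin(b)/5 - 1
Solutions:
 h(b) = C1 + b^4/5 + 3*b^3/8 + 3*b^2/10 + b - 3*cos(b)/5


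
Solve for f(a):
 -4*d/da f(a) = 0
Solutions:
 f(a) = C1


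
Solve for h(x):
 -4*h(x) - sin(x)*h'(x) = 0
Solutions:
 h(x) = C1*(cos(x)^2 + 2*cos(x) + 1)/(cos(x)^2 - 2*cos(x) + 1)


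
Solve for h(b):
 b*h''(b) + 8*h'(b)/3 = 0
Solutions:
 h(b) = C1 + C2/b^(5/3)


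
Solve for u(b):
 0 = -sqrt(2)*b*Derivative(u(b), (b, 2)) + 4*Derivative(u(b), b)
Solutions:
 u(b) = C1 + C2*b^(1 + 2*sqrt(2))


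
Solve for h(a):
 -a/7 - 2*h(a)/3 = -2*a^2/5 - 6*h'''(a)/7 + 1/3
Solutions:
 h(a) = C3*exp(21^(1/3)*a/3) + 3*a^2/5 - 3*a/14 + (C1*sin(3^(5/6)*7^(1/3)*a/6) + C2*cos(3^(5/6)*7^(1/3)*a/6))*exp(-21^(1/3)*a/6) - 1/2


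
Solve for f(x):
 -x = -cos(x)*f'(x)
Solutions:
 f(x) = C1 + Integral(x/cos(x), x)


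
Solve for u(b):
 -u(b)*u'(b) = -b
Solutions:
 u(b) = -sqrt(C1 + b^2)
 u(b) = sqrt(C1 + b^2)


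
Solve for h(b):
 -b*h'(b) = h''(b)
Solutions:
 h(b) = C1 + C2*erf(sqrt(2)*b/2)


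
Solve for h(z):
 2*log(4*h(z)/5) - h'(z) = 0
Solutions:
 -Integral(1/(log(_y) - log(5) + 2*log(2)), (_y, h(z)))/2 = C1 - z


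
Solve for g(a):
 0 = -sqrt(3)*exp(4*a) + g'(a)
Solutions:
 g(a) = C1 + sqrt(3)*exp(4*a)/4


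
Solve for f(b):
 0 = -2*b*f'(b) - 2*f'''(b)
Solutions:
 f(b) = C1 + Integral(C2*airyai(-b) + C3*airybi(-b), b)


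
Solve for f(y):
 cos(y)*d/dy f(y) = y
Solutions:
 f(y) = C1 + Integral(y/cos(y), y)


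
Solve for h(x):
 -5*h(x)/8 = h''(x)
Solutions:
 h(x) = C1*sin(sqrt(10)*x/4) + C2*cos(sqrt(10)*x/4)


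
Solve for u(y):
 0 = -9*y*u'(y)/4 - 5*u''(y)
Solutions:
 u(y) = C1 + C2*erf(3*sqrt(10)*y/20)


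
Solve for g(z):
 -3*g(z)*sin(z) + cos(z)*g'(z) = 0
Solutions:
 g(z) = C1/cos(z)^3


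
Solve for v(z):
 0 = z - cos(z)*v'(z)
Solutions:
 v(z) = C1 + Integral(z/cos(z), z)


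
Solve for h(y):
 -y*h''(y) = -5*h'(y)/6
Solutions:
 h(y) = C1 + C2*y^(11/6)


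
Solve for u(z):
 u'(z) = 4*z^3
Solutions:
 u(z) = C1 + z^4


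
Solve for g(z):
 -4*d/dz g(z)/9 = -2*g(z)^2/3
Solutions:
 g(z) = -2/(C1 + 3*z)


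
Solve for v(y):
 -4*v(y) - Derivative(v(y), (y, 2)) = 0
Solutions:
 v(y) = C1*sin(2*y) + C2*cos(2*y)


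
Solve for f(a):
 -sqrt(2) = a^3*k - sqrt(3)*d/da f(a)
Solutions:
 f(a) = C1 + sqrt(3)*a^4*k/12 + sqrt(6)*a/3


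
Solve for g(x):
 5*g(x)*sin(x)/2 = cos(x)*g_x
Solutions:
 g(x) = C1/cos(x)^(5/2)


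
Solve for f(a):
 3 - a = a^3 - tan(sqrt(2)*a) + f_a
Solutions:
 f(a) = C1 - a^4/4 - a^2/2 + 3*a - sqrt(2)*log(cos(sqrt(2)*a))/2


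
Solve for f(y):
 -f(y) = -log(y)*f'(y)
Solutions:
 f(y) = C1*exp(li(y))


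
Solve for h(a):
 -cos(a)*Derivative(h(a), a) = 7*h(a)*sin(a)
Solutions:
 h(a) = C1*cos(a)^7


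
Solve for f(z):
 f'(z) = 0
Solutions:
 f(z) = C1


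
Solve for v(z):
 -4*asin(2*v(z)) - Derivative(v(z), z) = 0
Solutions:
 Integral(1/asin(2*_y), (_y, v(z))) = C1 - 4*z


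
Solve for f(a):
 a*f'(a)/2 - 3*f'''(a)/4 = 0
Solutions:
 f(a) = C1 + Integral(C2*airyai(2^(1/3)*3^(2/3)*a/3) + C3*airybi(2^(1/3)*3^(2/3)*a/3), a)


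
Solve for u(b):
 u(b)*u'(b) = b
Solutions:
 u(b) = -sqrt(C1 + b^2)
 u(b) = sqrt(C1 + b^2)


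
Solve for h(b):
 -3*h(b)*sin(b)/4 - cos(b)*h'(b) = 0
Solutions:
 h(b) = C1*cos(b)^(3/4)


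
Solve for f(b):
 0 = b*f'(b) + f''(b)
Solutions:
 f(b) = C1 + C2*erf(sqrt(2)*b/2)


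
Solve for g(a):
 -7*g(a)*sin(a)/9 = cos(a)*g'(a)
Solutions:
 g(a) = C1*cos(a)^(7/9)


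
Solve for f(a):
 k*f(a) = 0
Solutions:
 f(a) = 0


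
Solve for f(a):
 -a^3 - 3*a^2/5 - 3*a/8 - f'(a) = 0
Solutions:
 f(a) = C1 - a^4/4 - a^3/5 - 3*a^2/16


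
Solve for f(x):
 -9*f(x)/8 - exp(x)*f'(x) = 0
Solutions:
 f(x) = C1*exp(9*exp(-x)/8)


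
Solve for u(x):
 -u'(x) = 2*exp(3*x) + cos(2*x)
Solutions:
 u(x) = C1 - 2*exp(3*x)/3 - sin(2*x)/2


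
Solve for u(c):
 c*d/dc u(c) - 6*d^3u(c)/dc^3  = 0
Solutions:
 u(c) = C1 + Integral(C2*airyai(6^(2/3)*c/6) + C3*airybi(6^(2/3)*c/6), c)


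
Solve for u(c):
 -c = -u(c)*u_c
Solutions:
 u(c) = -sqrt(C1 + c^2)
 u(c) = sqrt(C1 + c^2)


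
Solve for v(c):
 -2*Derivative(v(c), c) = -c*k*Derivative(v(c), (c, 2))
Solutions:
 v(c) = C1 + c^(((re(k) + 2)*re(k) + im(k)^2)/(re(k)^2 + im(k)^2))*(C2*sin(2*log(c)*Abs(im(k))/(re(k)^2 + im(k)^2)) + C3*cos(2*log(c)*im(k)/(re(k)^2 + im(k)^2)))


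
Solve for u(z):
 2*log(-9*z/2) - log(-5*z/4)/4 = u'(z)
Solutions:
 u(z) = C1 + 7*z*log(-z)/4 + z*(-log(20) - 7/4 + log(2)/2 + 3*log(5)/4 + 4*log(3))


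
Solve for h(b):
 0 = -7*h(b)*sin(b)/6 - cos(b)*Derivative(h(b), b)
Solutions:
 h(b) = C1*cos(b)^(7/6)


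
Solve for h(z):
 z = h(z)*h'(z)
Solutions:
 h(z) = -sqrt(C1 + z^2)
 h(z) = sqrt(C1 + z^2)


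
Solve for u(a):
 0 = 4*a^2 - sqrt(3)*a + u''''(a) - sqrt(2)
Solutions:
 u(a) = C1 + C2*a + C3*a^2 + C4*a^3 - a^6/90 + sqrt(3)*a^5/120 + sqrt(2)*a^4/24


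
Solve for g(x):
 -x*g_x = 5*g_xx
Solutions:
 g(x) = C1 + C2*erf(sqrt(10)*x/10)


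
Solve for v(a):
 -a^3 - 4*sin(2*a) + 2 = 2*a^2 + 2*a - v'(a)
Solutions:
 v(a) = C1 + a^4/4 + 2*a^3/3 + a^2 - 2*a - 2*cos(2*a)


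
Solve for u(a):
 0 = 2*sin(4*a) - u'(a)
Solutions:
 u(a) = C1 - cos(4*a)/2


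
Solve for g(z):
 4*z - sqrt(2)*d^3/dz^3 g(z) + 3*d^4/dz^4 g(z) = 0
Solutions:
 g(z) = C1 + C2*z + C3*z^2 + C4*exp(sqrt(2)*z/3) + sqrt(2)*z^4/12 + z^3


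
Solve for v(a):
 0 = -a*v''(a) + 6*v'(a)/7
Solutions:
 v(a) = C1 + C2*a^(13/7)


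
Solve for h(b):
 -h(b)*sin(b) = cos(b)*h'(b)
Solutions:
 h(b) = C1*cos(b)


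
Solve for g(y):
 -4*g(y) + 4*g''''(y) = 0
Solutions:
 g(y) = C1*exp(-y) + C2*exp(y) + C3*sin(y) + C4*cos(y)


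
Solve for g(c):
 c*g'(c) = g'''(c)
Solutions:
 g(c) = C1 + Integral(C2*airyai(c) + C3*airybi(c), c)


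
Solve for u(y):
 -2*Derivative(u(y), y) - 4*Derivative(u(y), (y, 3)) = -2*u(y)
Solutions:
 u(y) = C1*exp(6^(1/3)*y*(-(9 + sqrt(87))^(1/3) + 6^(1/3)/(9 + sqrt(87))^(1/3))/12)*sin(2^(1/3)*3^(1/6)*y*(3*2^(1/3)/(9 + sqrt(87))^(1/3) + 3^(2/3)*(9 + sqrt(87))^(1/3))/12) + C2*exp(6^(1/3)*y*(-(9 + sqrt(87))^(1/3) + 6^(1/3)/(9 + sqrt(87))^(1/3))/12)*cos(2^(1/3)*3^(1/6)*y*(3*2^(1/3)/(9 + sqrt(87))^(1/3) + 3^(2/3)*(9 + sqrt(87))^(1/3))/12) + C3*exp(-6^(1/3)*y*(-(9 + sqrt(87))^(1/3) + 6^(1/3)/(9 + sqrt(87))^(1/3))/6)


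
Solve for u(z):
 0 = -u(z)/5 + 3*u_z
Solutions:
 u(z) = C1*exp(z/15)


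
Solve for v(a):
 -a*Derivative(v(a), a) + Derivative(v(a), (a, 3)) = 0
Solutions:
 v(a) = C1 + Integral(C2*airyai(a) + C3*airybi(a), a)


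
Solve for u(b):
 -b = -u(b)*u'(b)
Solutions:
 u(b) = -sqrt(C1 + b^2)
 u(b) = sqrt(C1 + b^2)


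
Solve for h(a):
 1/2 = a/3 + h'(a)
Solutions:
 h(a) = C1 - a^2/6 + a/2


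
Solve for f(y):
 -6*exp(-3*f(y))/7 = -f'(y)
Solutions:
 f(y) = log(C1 + 18*y/7)/3
 f(y) = log((-1 - sqrt(3)*I)*(C1 + 18*y/7)^(1/3)/2)
 f(y) = log((-1 + sqrt(3)*I)*(C1 + 18*y/7)^(1/3)/2)


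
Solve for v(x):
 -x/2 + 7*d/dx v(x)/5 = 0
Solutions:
 v(x) = C1 + 5*x^2/28


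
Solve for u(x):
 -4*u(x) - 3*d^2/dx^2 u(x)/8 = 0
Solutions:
 u(x) = C1*sin(4*sqrt(6)*x/3) + C2*cos(4*sqrt(6)*x/3)


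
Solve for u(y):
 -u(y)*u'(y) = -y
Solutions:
 u(y) = -sqrt(C1 + y^2)
 u(y) = sqrt(C1 + y^2)


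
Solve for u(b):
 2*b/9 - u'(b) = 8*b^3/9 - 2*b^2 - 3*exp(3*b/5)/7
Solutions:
 u(b) = C1 - 2*b^4/9 + 2*b^3/3 + b^2/9 + 5*exp(3*b/5)/7


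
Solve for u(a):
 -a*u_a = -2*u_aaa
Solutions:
 u(a) = C1 + Integral(C2*airyai(2^(2/3)*a/2) + C3*airybi(2^(2/3)*a/2), a)


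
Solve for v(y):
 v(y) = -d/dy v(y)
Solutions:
 v(y) = C1*exp(-y)


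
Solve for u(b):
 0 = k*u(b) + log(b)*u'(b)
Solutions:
 u(b) = C1*exp(-k*li(b))


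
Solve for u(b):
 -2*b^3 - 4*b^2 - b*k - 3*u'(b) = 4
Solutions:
 u(b) = C1 - b^4/6 - 4*b^3/9 - b^2*k/6 - 4*b/3


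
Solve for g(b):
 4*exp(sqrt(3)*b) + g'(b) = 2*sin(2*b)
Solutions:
 g(b) = C1 - 4*sqrt(3)*exp(sqrt(3)*b)/3 - cos(2*b)


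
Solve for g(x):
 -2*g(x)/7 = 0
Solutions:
 g(x) = 0


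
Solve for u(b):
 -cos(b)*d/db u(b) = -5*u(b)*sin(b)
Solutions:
 u(b) = C1/cos(b)^5


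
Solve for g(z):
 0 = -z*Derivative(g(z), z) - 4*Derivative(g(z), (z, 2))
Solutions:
 g(z) = C1 + C2*erf(sqrt(2)*z/4)


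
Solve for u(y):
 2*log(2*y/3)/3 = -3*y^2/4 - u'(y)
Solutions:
 u(y) = C1 - y^3/4 - 2*y*log(y)/3 - 2*y*log(2)/3 + 2*y/3 + 2*y*log(3)/3


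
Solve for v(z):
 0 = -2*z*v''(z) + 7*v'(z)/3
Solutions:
 v(z) = C1 + C2*z^(13/6)


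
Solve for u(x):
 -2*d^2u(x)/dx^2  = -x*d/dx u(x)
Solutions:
 u(x) = C1 + C2*erfi(x/2)


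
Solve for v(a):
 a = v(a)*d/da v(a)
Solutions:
 v(a) = -sqrt(C1 + a^2)
 v(a) = sqrt(C1 + a^2)


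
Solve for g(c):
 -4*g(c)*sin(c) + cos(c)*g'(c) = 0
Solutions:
 g(c) = C1/cos(c)^4


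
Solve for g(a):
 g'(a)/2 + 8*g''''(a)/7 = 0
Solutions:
 g(a) = C1 + C4*exp(-2^(2/3)*7^(1/3)*a/4) + (C2*sin(2^(2/3)*sqrt(3)*7^(1/3)*a/8) + C3*cos(2^(2/3)*sqrt(3)*7^(1/3)*a/8))*exp(2^(2/3)*7^(1/3)*a/8)


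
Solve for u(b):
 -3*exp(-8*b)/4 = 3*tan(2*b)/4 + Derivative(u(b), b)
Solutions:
 u(b) = C1 - 3*log(tan(2*b)^2 + 1)/16 + 3*exp(-8*b)/32


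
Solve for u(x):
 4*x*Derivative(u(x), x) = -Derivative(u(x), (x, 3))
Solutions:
 u(x) = C1 + Integral(C2*airyai(-2^(2/3)*x) + C3*airybi(-2^(2/3)*x), x)


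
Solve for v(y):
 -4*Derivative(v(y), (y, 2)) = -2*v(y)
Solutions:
 v(y) = C1*exp(-sqrt(2)*y/2) + C2*exp(sqrt(2)*y/2)


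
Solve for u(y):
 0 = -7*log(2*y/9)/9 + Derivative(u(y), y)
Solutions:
 u(y) = C1 + 7*y*log(y)/9 - 14*y*log(3)/9 - 7*y/9 + 7*y*log(2)/9


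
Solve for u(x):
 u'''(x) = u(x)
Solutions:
 u(x) = C3*exp(x) + (C1*sin(sqrt(3)*x/2) + C2*cos(sqrt(3)*x/2))*exp(-x/2)


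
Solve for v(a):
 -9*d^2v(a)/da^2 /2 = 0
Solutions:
 v(a) = C1 + C2*a


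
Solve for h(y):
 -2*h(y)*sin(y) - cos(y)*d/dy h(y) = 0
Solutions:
 h(y) = C1*cos(y)^2


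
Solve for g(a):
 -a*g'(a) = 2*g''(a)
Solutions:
 g(a) = C1 + C2*erf(a/2)


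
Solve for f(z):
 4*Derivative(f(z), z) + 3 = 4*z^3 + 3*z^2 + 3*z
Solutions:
 f(z) = C1 + z^4/4 + z^3/4 + 3*z^2/8 - 3*z/4


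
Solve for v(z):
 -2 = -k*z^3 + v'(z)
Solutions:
 v(z) = C1 + k*z^4/4 - 2*z


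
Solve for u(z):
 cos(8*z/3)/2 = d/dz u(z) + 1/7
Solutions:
 u(z) = C1 - z/7 + 3*sin(8*z/3)/16


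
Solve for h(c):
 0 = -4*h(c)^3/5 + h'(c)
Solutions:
 h(c) = -sqrt(10)*sqrt(-1/(C1 + 4*c))/2
 h(c) = sqrt(10)*sqrt(-1/(C1 + 4*c))/2


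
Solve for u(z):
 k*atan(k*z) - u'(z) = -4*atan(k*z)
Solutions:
 u(z) = C1 + (k + 4)*Piecewise((z*atan(k*z) - log(k^2*z^2 + 1)/(2*k), Ne(k, 0)), (0, True))


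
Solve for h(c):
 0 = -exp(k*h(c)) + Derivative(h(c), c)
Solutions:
 h(c) = Piecewise((log(-1/(C1*k + c*k))/k, Ne(k, 0)), (nan, True))
 h(c) = Piecewise((C1 + c, Eq(k, 0)), (nan, True))


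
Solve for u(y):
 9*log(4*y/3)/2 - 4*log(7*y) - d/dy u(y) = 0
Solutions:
 u(y) = C1 + y*log(y)/2 - y*log(583443) - y/2 + y*log(3)/2 + 9*y*log(2)


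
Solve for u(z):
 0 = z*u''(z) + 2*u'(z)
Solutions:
 u(z) = C1 + C2/z


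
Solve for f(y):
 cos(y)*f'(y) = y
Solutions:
 f(y) = C1 + Integral(y/cos(y), y)


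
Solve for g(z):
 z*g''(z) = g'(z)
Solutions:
 g(z) = C1 + C2*z^2


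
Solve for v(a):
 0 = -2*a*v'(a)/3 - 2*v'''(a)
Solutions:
 v(a) = C1 + Integral(C2*airyai(-3^(2/3)*a/3) + C3*airybi(-3^(2/3)*a/3), a)


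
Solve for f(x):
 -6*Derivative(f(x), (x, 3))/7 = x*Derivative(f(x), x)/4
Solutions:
 f(x) = C1 + Integral(C2*airyai(-3^(2/3)*7^(1/3)*x/6) + C3*airybi(-3^(2/3)*7^(1/3)*x/6), x)


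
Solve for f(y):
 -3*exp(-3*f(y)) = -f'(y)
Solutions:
 f(y) = log(C1 + 9*y)/3
 f(y) = log((-3^(1/3) - 3^(5/6)*I)*(C1 + 3*y)^(1/3)/2)
 f(y) = log((-3^(1/3) + 3^(5/6)*I)*(C1 + 3*y)^(1/3)/2)


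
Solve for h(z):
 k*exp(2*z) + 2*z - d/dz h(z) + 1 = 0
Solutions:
 h(z) = C1 + k*exp(2*z)/2 + z^2 + z


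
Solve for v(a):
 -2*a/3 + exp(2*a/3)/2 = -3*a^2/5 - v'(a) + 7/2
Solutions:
 v(a) = C1 - a^3/5 + a^2/3 + 7*a/2 - 3*exp(2*a/3)/4


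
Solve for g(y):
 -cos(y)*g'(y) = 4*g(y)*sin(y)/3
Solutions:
 g(y) = C1*cos(y)^(4/3)


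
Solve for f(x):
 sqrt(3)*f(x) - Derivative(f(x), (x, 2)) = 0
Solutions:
 f(x) = C1*exp(-3^(1/4)*x) + C2*exp(3^(1/4)*x)


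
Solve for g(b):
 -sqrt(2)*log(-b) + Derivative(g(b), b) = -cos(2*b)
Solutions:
 g(b) = C1 + sqrt(2)*b*(log(-b) - 1) - sin(2*b)/2


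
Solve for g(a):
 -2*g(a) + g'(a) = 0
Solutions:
 g(a) = C1*exp(2*a)


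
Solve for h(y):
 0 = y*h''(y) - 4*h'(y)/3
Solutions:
 h(y) = C1 + C2*y^(7/3)


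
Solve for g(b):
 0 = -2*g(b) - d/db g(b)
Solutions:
 g(b) = C1*exp(-2*b)


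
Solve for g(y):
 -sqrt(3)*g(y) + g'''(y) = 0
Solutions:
 g(y) = C3*exp(3^(1/6)*y) + (C1*sin(3^(2/3)*y/2) + C2*cos(3^(2/3)*y/2))*exp(-3^(1/6)*y/2)


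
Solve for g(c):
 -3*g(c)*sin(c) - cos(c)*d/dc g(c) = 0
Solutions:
 g(c) = C1*cos(c)^3


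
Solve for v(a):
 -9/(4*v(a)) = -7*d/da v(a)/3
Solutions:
 v(a) = -sqrt(C1 + 378*a)/14
 v(a) = sqrt(C1 + 378*a)/14


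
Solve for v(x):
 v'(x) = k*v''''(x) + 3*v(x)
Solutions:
 v(x) = C1*exp(x*Piecewise((-sqrt(-(-1/k^2)^(1/3))/2 - sqrt((-1/k^2)^(1/3) - 2/(k*sqrt(-(-1/k^2)^(1/3))))/2, Eq(1/k, 0)), (-sqrt(2*(sqrt(-1/k^3 + 1/(256*k^4)) + 1/(16*k^2))^(1/3) + 2/(k*(sqrt(-1/k^3 + 1/(256*k^4)) + 1/(16*k^2))^(1/3)))/2 - sqrt(-2*(sqrt(-1/k^3 + 1/(256*k^4)) + 1/(16*k^2))^(1/3) - 2/(k*sqrt(2*(sqrt(-1/k^3 + 1/(256*k^4)) + 1/(16*k^2))^(1/3) + 2/(k*(sqrt(-1/k^3 + 1/(256*k^4)) + 1/(16*k^2))^(1/3)))) - 2/(k*(sqrt(-1/k^3 + 1/(256*k^4)) + 1/(16*k^2))^(1/3)))/2, True))) + C2*exp(x*Piecewise((-sqrt(-(-1/k^2)^(1/3))/2 + sqrt((-1/k^2)^(1/3) - 2/(k*sqrt(-(-1/k^2)^(1/3))))/2, Eq(1/k, 0)), (-sqrt(2*(sqrt(-1/k^3 + 1/(256*k^4)) + 1/(16*k^2))^(1/3) + 2/(k*(sqrt(-1/k^3 + 1/(256*k^4)) + 1/(16*k^2))^(1/3)))/2 + sqrt(-2*(sqrt(-1/k^3 + 1/(256*k^4)) + 1/(16*k^2))^(1/3) - 2/(k*sqrt(2*(sqrt(-1/k^3 + 1/(256*k^4)) + 1/(16*k^2))^(1/3) + 2/(k*(sqrt(-1/k^3 + 1/(256*k^4)) + 1/(16*k^2))^(1/3)))) - 2/(k*(sqrt(-1/k^3 + 1/(256*k^4)) + 1/(16*k^2))^(1/3)))/2, True))) + C3*exp(x*Piecewise((sqrt(-(-1/k^2)^(1/3))/2 - sqrt((-1/k^2)^(1/3) + 2/(k*sqrt(-(-1/k^2)^(1/3))))/2, Eq(1/k, 0)), (sqrt(2*(sqrt(-1/k^3 + 1/(256*k^4)) + 1/(16*k^2))^(1/3) + 2/(k*(sqrt(-1/k^3 + 1/(256*k^4)) + 1/(16*k^2))^(1/3)))/2 - sqrt(-2*(sqrt(-1/k^3 + 1/(256*k^4)) + 1/(16*k^2))^(1/3) + 2/(k*sqrt(2*(sqrt(-1/k^3 + 1/(256*k^4)) + 1/(16*k^2))^(1/3) + 2/(k*(sqrt(-1/k^3 + 1/(256*k^4)) + 1/(16*k^2))^(1/3)))) - 2/(k*(sqrt(-1/k^3 + 1/(256*k^4)) + 1/(16*k^2))^(1/3)))/2, True))) + C4*exp(x*Piecewise((sqrt(-(-1/k^2)^(1/3))/2 + sqrt((-1/k^2)^(1/3) + 2/(k*sqrt(-(-1/k^2)^(1/3))))/2, Eq(1/k, 0)), (sqrt(2*(sqrt(-1/k^3 + 1/(256*k^4)) + 1/(16*k^2))^(1/3) + 2/(k*(sqrt(-1/k^3 + 1/(256*k^4)) + 1/(16*k^2))^(1/3)))/2 + sqrt(-2*(sqrt(-1/k^3 + 1/(256*k^4)) + 1/(16*k^2))^(1/3) + 2/(k*sqrt(2*(sqrt(-1/k^3 + 1/(256*k^4)) + 1/(16*k^2))^(1/3) + 2/(k*(sqrt(-1/k^3 + 1/(256*k^4)) + 1/(16*k^2))^(1/3)))) - 2/(k*(sqrt(-1/k^3 + 1/(256*k^4)) + 1/(16*k^2))^(1/3)))/2, True)))


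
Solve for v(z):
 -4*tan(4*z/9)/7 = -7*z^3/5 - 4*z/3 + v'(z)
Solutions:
 v(z) = C1 + 7*z^4/20 + 2*z^2/3 + 9*log(cos(4*z/9))/7


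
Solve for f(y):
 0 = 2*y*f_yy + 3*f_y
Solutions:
 f(y) = C1 + C2/sqrt(y)


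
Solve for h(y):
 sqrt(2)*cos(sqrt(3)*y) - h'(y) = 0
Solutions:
 h(y) = C1 + sqrt(6)*sin(sqrt(3)*y)/3


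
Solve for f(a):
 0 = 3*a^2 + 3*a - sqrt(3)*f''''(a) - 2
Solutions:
 f(a) = C1 + C2*a + C3*a^2 + C4*a^3 + sqrt(3)*a^6/360 + sqrt(3)*a^5/120 - sqrt(3)*a^4/36


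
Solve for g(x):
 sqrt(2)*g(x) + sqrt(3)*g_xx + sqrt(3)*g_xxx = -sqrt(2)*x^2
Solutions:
 g(x) = C1*exp(x*(-2 + (1 + 9*sqrt(6)/2 + sqrt(-4 + (2 + 9*sqrt(6))^2)/2)^(-1/3) + (1 + 9*sqrt(6)/2 + sqrt(-4 + (2 + 9*sqrt(6))^2)/2)^(1/3))/6)*sin(sqrt(3)*x*(-(1 + 9*sqrt(6)/2 + sqrt(-4 + (2 + 9*sqrt(6))^2)/2)^(1/3) + (1 + 9*sqrt(6)/2 + sqrt(-4 + (2 + 9*sqrt(6))^2)/2)^(-1/3))/6) + C2*exp(x*(-2 + (1 + 9*sqrt(6)/2 + sqrt(-4 + (2 + 9*sqrt(6))^2)/2)^(-1/3) + (1 + 9*sqrt(6)/2 + sqrt(-4 + (2 + 9*sqrt(6))^2)/2)^(1/3))/6)*cos(sqrt(3)*x*(-(1 + 9*sqrt(6)/2 + sqrt(-4 + (2 + 9*sqrt(6))^2)/2)^(1/3) + (1 + 9*sqrt(6)/2 + sqrt(-4 + (2 + 9*sqrt(6))^2)/2)^(-1/3))/6) + C3*exp(-x*((1 + 9*sqrt(6)/2 + sqrt(-4 + (2 + 9*sqrt(6))^2)/2)^(-1/3) + 1 + (1 + 9*sqrt(6)/2 + sqrt(-4 + (2 + 9*sqrt(6))^2)/2)^(1/3))/3) - x^2 + sqrt(6)


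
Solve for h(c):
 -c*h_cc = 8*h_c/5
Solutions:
 h(c) = C1 + C2/c^(3/5)


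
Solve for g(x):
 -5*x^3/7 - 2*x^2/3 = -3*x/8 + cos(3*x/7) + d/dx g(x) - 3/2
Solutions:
 g(x) = C1 - 5*x^4/28 - 2*x^3/9 + 3*x^2/16 + 3*x/2 - 7*sin(3*x/7)/3


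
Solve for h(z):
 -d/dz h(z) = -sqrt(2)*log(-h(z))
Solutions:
 -li(-h(z)) = C1 + sqrt(2)*z


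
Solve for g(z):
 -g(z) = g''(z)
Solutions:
 g(z) = C1*sin(z) + C2*cos(z)


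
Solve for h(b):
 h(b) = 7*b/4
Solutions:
 h(b) = 7*b/4


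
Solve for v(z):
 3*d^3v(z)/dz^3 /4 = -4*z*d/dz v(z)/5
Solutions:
 v(z) = C1 + Integral(C2*airyai(-2*15^(2/3)*2^(1/3)*z/15) + C3*airybi(-2*15^(2/3)*2^(1/3)*z/15), z)


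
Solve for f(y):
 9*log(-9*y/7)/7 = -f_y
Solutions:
 f(y) = C1 - 9*y*log(-y)/7 + 9*y*(-2*log(3) + 1 + log(7))/7


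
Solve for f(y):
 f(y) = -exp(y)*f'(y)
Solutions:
 f(y) = C1*exp(exp(-y))


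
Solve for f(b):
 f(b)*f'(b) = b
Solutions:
 f(b) = -sqrt(C1 + b^2)
 f(b) = sqrt(C1 + b^2)


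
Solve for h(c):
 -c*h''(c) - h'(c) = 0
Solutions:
 h(c) = C1 + C2*log(c)


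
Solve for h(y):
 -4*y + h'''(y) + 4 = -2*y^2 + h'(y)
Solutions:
 h(y) = C1 + C2*exp(-y) + C3*exp(y) + 2*y^3/3 - 2*y^2 + 8*y


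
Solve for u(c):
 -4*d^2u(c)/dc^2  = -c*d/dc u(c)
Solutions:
 u(c) = C1 + C2*erfi(sqrt(2)*c/4)


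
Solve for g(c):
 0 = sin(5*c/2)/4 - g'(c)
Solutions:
 g(c) = C1 - cos(5*c/2)/10


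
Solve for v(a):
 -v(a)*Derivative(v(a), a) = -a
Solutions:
 v(a) = -sqrt(C1 + a^2)
 v(a) = sqrt(C1 + a^2)


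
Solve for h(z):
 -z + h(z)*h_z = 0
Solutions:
 h(z) = -sqrt(C1 + z^2)
 h(z) = sqrt(C1 + z^2)


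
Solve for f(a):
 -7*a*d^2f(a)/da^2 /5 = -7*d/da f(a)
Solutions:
 f(a) = C1 + C2*a^6


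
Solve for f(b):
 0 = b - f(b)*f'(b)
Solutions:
 f(b) = -sqrt(C1 + b^2)
 f(b) = sqrt(C1 + b^2)


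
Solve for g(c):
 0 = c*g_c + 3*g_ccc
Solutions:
 g(c) = C1 + Integral(C2*airyai(-3^(2/3)*c/3) + C3*airybi(-3^(2/3)*c/3), c)


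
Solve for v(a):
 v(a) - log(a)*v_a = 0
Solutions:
 v(a) = C1*exp(li(a))


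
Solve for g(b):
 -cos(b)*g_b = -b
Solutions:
 g(b) = C1 + Integral(b/cos(b), b)


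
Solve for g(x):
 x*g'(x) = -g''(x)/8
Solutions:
 g(x) = C1 + C2*erf(2*x)


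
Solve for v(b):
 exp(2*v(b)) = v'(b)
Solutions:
 v(b) = log(-sqrt(-1/(C1 + b))) - log(2)/2
 v(b) = log(-1/(C1 + b))/2 - log(2)/2


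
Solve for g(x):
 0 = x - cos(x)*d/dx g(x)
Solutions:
 g(x) = C1 + Integral(x/cos(x), x)


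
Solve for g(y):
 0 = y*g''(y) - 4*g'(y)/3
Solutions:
 g(y) = C1 + C2*y^(7/3)


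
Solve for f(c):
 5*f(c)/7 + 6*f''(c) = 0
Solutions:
 f(c) = C1*sin(sqrt(210)*c/42) + C2*cos(sqrt(210)*c/42)


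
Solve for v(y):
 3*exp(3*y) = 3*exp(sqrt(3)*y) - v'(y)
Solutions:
 v(y) = C1 - exp(3*y) + sqrt(3)*exp(sqrt(3)*y)


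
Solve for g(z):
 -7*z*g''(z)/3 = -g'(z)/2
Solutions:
 g(z) = C1 + C2*z^(17/14)


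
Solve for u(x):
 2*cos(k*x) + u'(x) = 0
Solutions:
 u(x) = C1 - 2*sin(k*x)/k


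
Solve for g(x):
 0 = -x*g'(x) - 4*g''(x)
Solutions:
 g(x) = C1 + C2*erf(sqrt(2)*x/4)


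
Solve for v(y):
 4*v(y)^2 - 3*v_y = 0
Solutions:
 v(y) = -3/(C1 + 4*y)


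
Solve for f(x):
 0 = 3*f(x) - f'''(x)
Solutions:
 f(x) = C3*exp(3^(1/3)*x) + (C1*sin(3^(5/6)*x/2) + C2*cos(3^(5/6)*x/2))*exp(-3^(1/3)*x/2)


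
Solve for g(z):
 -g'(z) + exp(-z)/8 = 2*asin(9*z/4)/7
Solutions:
 g(z) = C1 - 2*z*asin(9*z/4)/7 - 2*sqrt(16 - 81*z^2)/63 - exp(-z)/8


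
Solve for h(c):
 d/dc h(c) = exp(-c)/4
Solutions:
 h(c) = C1 - exp(-c)/4


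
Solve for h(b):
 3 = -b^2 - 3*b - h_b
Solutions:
 h(b) = C1 - b^3/3 - 3*b^2/2 - 3*b


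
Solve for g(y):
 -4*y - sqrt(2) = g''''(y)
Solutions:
 g(y) = C1 + C2*y + C3*y^2 + C4*y^3 - y^5/30 - sqrt(2)*y^4/24


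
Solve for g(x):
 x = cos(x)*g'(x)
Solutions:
 g(x) = C1 + Integral(x/cos(x), x)


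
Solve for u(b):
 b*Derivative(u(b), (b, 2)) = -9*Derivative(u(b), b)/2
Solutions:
 u(b) = C1 + C2/b^(7/2)


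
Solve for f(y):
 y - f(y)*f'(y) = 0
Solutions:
 f(y) = -sqrt(C1 + y^2)
 f(y) = sqrt(C1 + y^2)


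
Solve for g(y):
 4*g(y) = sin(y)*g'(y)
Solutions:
 g(y) = C1*(cos(y)^2 - 2*cos(y) + 1)/(cos(y)^2 + 2*cos(y) + 1)


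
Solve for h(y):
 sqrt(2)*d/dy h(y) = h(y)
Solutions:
 h(y) = C1*exp(sqrt(2)*y/2)


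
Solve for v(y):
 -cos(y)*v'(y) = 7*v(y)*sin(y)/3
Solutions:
 v(y) = C1*cos(y)^(7/3)


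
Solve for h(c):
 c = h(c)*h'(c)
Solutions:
 h(c) = -sqrt(C1 + c^2)
 h(c) = sqrt(C1 + c^2)


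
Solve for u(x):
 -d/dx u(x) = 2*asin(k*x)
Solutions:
 u(x) = C1 - 2*Piecewise((x*asin(k*x) + sqrt(-k^2*x^2 + 1)/k, Ne(k, 0)), (0, True))


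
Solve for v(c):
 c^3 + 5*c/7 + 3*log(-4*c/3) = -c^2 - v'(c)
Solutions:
 v(c) = C1 - c^4/4 - c^3/3 - 5*c^2/14 - 3*c*log(-c) + 3*c*(-2*log(2) + 1 + log(3))


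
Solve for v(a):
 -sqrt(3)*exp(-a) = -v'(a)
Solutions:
 v(a) = C1 - sqrt(3)*exp(-a)


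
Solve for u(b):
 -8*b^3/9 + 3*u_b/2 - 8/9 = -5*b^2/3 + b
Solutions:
 u(b) = C1 + 4*b^4/27 - 10*b^3/27 + b^2/3 + 16*b/27


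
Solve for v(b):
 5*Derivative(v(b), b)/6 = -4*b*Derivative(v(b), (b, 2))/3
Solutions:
 v(b) = C1 + C2*b^(3/8)


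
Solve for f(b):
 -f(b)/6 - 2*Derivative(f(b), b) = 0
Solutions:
 f(b) = C1*exp(-b/12)


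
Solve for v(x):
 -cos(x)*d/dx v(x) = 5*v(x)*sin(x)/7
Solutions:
 v(x) = C1*cos(x)^(5/7)


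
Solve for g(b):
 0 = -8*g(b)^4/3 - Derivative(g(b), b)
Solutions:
 g(b) = (-1 - sqrt(3)*I)*(1/(C1 + 8*b))^(1/3)/2
 g(b) = (-1 + sqrt(3)*I)*(1/(C1 + 8*b))^(1/3)/2
 g(b) = (1/(C1 + 8*b))^(1/3)


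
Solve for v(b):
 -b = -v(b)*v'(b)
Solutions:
 v(b) = -sqrt(C1 + b^2)
 v(b) = sqrt(C1 + b^2)


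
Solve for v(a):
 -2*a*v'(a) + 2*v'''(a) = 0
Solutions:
 v(a) = C1 + Integral(C2*airyai(a) + C3*airybi(a), a)


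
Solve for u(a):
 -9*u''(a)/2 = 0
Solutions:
 u(a) = C1 + C2*a


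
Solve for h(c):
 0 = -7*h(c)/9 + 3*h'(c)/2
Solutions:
 h(c) = C1*exp(14*c/27)


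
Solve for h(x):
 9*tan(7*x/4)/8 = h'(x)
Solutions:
 h(x) = C1 - 9*log(cos(7*x/4))/14


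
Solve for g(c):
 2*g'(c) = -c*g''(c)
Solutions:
 g(c) = C1 + C2/c


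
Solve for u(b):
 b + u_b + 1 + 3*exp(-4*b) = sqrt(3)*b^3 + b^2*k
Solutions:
 u(b) = C1 + sqrt(3)*b^4/4 + b^3*k/3 - b^2/2 - b + 3*exp(-4*b)/4


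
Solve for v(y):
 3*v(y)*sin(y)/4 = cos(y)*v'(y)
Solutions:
 v(y) = C1/cos(y)^(3/4)


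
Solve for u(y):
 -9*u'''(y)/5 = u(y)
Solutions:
 u(y) = C3*exp(-15^(1/3)*y/3) + (C1*sin(3^(5/6)*5^(1/3)*y/6) + C2*cos(3^(5/6)*5^(1/3)*y/6))*exp(15^(1/3)*y/6)


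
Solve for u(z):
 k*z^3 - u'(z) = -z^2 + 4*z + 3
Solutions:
 u(z) = C1 + k*z^4/4 + z^3/3 - 2*z^2 - 3*z


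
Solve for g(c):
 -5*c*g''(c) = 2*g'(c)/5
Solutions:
 g(c) = C1 + C2*c^(23/25)


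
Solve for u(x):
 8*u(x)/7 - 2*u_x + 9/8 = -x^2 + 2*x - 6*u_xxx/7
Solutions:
 u(x) = C1*exp(x) + C2*exp(x*(-3 + sqrt(57))/6) + C3*exp(-x*(3 + sqrt(57))/6) - 7*x^2/8 - 21*x/16 - 105/32


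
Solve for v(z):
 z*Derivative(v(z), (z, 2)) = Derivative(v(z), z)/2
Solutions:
 v(z) = C1 + C2*z^(3/2)


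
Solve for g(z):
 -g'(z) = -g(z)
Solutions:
 g(z) = C1*exp(z)


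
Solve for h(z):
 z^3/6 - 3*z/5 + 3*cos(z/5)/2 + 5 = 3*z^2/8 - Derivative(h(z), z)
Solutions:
 h(z) = C1 - z^4/24 + z^3/8 + 3*z^2/10 - 5*z - 15*sin(z/5)/2


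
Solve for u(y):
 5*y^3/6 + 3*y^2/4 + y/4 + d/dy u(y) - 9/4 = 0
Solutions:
 u(y) = C1 - 5*y^4/24 - y^3/4 - y^2/8 + 9*y/4


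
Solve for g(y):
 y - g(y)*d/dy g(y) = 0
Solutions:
 g(y) = -sqrt(C1 + y^2)
 g(y) = sqrt(C1 + y^2)


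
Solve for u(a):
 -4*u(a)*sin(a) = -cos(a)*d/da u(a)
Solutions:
 u(a) = C1/cos(a)^4


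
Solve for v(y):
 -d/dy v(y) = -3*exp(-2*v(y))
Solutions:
 v(y) = log(-sqrt(C1 + 6*y))
 v(y) = log(C1 + 6*y)/2


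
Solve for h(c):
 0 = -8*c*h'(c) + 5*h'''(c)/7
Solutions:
 h(c) = C1 + Integral(C2*airyai(2*5^(2/3)*7^(1/3)*c/5) + C3*airybi(2*5^(2/3)*7^(1/3)*c/5), c)


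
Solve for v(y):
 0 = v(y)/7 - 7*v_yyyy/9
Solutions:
 v(y) = C1*exp(-sqrt(21)*y/7) + C2*exp(sqrt(21)*y/7) + C3*sin(sqrt(21)*y/7) + C4*cos(sqrt(21)*y/7)


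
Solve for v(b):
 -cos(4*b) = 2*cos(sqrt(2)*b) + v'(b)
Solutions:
 v(b) = C1 - sin(4*b)/4 - sqrt(2)*sin(sqrt(2)*b)


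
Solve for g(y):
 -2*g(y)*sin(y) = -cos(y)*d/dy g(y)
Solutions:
 g(y) = C1/cos(y)^2


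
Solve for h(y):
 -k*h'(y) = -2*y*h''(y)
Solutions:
 h(y) = C1 + y^(re(k)/2 + 1)*(C2*sin(log(y)*Abs(im(k))/2) + C3*cos(log(y)*im(k)/2))


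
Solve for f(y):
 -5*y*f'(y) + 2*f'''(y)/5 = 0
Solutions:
 f(y) = C1 + Integral(C2*airyai(10^(2/3)*y/2) + C3*airybi(10^(2/3)*y/2), y)


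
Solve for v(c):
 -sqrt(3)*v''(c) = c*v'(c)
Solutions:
 v(c) = C1 + C2*erf(sqrt(2)*3^(3/4)*c/6)


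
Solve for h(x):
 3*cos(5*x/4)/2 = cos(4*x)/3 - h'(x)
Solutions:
 h(x) = C1 - 6*sin(5*x/4)/5 + sin(4*x)/12


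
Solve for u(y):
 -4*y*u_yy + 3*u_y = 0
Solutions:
 u(y) = C1 + C2*y^(7/4)


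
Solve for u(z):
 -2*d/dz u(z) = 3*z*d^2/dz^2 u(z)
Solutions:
 u(z) = C1 + C2*z^(1/3)


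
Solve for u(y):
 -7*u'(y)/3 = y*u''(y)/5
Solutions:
 u(y) = C1 + C2/y^(32/3)


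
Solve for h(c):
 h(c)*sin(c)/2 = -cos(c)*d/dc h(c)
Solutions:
 h(c) = C1*sqrt(cos(c))


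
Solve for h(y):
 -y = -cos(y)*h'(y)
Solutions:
 h(y) = C1 + Integral(y/cos(y), y)


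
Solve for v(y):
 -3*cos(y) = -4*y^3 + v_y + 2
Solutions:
 v(y) = C1 + y^4 - 2*y - 3*sin(y)


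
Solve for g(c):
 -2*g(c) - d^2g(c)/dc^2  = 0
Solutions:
 g(c) = C1*sin(sqrt(2)*c) + C2*cos(sqrt(2)*c)


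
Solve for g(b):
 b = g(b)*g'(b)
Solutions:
 g(b) = -sqrt(C1 + b^2)
 g(b) = sqrt(C1 + b^2)


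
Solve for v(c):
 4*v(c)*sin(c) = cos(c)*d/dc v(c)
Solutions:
 v(c) = C1/cos(c)^4


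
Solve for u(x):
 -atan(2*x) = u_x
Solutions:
 u(x) = C1 - x*atan(2*x) + log(4*x^2 + 1)/4


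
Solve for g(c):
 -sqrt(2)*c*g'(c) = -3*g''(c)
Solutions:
 g(c) = C1 + C2*erfi(2^(3/4)*sqrt(3)*c/6)


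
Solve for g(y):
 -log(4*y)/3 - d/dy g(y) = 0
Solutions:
 g(y) = C1 - y*log(y)/3 - 2*y*log(2)/3 + y/3


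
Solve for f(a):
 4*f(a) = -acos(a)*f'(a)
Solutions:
 f(a) = C1*exp(-4*Integral(1/acos(a), a))


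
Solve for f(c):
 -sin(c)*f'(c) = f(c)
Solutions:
 f(c) = C1*sqrt(cos(c) + 1)/sqrt(cos(c) - 1)


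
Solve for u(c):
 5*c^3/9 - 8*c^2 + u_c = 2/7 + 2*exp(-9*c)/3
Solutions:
 u(c) = C1 - 5*c^4/36 + 8*c^3/3 + 2*c/7 - 2*exp(-9*c)/27


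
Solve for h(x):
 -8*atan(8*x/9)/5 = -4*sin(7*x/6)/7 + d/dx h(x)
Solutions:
 h(x) = C1 - 8*x*atan(8*x/9)/5 + 9*log(64*x^2 + 81)/10 - 24*cos(7*x/6)/49


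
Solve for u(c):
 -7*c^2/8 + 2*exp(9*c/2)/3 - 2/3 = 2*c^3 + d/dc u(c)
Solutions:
 u(c) = C1 - c^4/2 - 7*c^3/24 - 2*c/3 + 4*exp(9*c/2)/27


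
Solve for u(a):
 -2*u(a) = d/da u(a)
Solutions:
 u(a) = C1*exp(-2*a)


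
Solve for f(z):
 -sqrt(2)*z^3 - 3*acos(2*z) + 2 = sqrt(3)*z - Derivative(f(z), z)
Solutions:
 f(z) = C1 + sqrt(2)*z^4/4 + sqrt(3)*z^2/2 + 3*z*acos(2*z) - 2*z - 3*sqrt(1 - 4*z^2)/2


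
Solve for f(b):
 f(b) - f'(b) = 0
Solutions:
 f(b) = C1*exp(b)


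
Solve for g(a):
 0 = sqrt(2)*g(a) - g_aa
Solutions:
 g(a) = C1*exp(-2^(1/4)*a) + C2*exp(2^(1/4)*a)


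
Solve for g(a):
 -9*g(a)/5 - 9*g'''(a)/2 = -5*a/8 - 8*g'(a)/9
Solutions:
 g(a) = C1*exp(a*(80*45^(1/3)/(sqrt(42739521) + 6561)^(1/3) + 75^(1/3)*(sqrt(42739521) + 6561)^(1/3))/270)*sin(3^(1/6)*5^(1/3)*a*(-3^(2/3)*5^(1/3)*(sqrt(42739521) + 6561)^(1/3) + 240/(sqrt(42739521) + 6561)^(1/3))/270) + C2*exp(a*(80*45^(1/3)/(sqrt(42739521) + 6561)^(1/3) + 75^(1/3)*(sqrt(42739521) + 6561)^(1/3))/270)*cos(3^(1/6)*5^(1/3)*a*(-3^(2/3)*5^(1/3)*(sqrt(42739521) + 6561)^(1/3) + 240/(sqrt(42739521) + 6561)^(1/3))/270) + C3*exp(-a*(80*45^(1/3)/(sqrt(42739521) + 6561)^(1/3) + 75^(1/3)*(sqrt(42739521) + 6561)^(1/3))/135) + 25*a/72 + 125/729


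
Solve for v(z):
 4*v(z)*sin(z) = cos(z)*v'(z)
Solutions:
 v(z) = C1/cos(z)^4


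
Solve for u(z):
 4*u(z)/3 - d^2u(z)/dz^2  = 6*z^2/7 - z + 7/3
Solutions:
 u(z) = C1*exp(-2*sqrt(3)*z/3) + C2*exp(2*sqrt(3)*z/3) + 9*z^2/14 - 3*z/4 + 19/7


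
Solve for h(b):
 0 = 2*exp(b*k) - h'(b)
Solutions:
 h(b) = C1 + 2*exp(b*k)/k


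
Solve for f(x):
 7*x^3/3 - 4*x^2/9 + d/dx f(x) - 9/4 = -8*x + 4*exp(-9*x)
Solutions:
 f(x) = C1 - 7*x^4/12 + 4*x^3/27 - 4*x^2 + 9*x/4 - 4*exp(-9*x)/9


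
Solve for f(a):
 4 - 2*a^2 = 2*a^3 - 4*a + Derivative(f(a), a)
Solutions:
 f(a) = C1 - a^4/2 - 2*a^3/3 + 2*a^2 + 4*a


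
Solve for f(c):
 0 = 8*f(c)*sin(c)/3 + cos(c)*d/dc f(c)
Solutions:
 f(c) = C1*cos(c)^(8/3)


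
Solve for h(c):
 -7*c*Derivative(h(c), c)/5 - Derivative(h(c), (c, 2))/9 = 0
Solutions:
 h(c) = C1 + C2*erf(3*sqrt(70)*c/10)


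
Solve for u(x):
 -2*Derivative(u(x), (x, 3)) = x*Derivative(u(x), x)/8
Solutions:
 u(x) = C1 + Integral(C2*airyai(-2^(2/3)*x/4) + C3*airybi(-2^(2/3)*x/4), x)


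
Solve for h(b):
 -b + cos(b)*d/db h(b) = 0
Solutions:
 h(b) = C1 + Integral(b/cos(b), b)


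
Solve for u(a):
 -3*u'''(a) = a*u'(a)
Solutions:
 u(a) = C1 + Integral(C2*airyai(-3^(2/3)*a/3) + C3*airybi(-3^(2/3)*a/3), a)


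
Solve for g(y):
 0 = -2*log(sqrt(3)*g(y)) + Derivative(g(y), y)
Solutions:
 -Integral(1/(2*log(_y) + log(3)), (_y, g(y))) = C1 - y


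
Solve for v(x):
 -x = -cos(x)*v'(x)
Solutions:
 v(x) = C1 + Integral(x/cos(x), x)


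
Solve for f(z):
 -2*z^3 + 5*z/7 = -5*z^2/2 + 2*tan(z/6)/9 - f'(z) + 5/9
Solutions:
 f(z) = C1 + z^4/2 - 5*z^3/6 - 5*z^2/14 + 5*z/9 - 4*log(cos(z/6))/3


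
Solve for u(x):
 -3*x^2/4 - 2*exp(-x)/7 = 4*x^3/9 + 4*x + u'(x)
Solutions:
 u(x) = C1 - x^4/9 - x^3/4 - 2*x^2 + 2*exp(-x)/7


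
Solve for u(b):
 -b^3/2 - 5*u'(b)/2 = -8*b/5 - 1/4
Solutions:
 u(b) = C1 - b^4/20 + 8*b^2/25 + b/10


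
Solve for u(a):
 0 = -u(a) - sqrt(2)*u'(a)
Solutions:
 u(a) = C1*exp(-sqrt(2)*a/2)


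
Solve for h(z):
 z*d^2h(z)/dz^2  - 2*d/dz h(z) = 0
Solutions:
 h(z) = C1 + C2*z^3


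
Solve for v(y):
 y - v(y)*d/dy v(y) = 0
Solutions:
 v(y) = -sqrt(C1 + y^2)
 v(y) = sqrt(C1 + y^2)


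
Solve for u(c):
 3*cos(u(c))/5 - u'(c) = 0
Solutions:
 -3*c/5 - log(sin(u(c)) - 1)/2 + log(sin(u(c)) + 1)/2 = C1


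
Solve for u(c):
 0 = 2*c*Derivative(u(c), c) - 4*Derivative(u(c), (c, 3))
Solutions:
 u(c) = C1 + Integral(C2*airyai(2^(2/3)*c/2) + C3*airybi(2^(2/3)*c/2), c)


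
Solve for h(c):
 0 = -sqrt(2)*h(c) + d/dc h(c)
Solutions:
 h(c) = C1*exp(sqrt(2)*c)


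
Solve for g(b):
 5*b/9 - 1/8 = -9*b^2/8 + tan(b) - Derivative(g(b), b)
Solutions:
 g(b) = C1 - 3*b^3/8 - 5*b^2/18 + b/8 - log(cos(b))


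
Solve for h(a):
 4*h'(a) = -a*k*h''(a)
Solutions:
 h(a) = C1 + a^(((re(k) - 4)*re(k) + im(k)^2)/(re(k)^2 + im(k)^2))*(C2*sin(4*log(a)*Abs(im(k))/(re(k)^2 + im(k)^2)) + C3*cos(4*log(a)*im(k)/(re(k)^2 + im(k)^2)))


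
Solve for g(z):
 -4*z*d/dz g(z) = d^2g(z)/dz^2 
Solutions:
 g(z) = C1 + C2*erf(sqrt(2)*z)


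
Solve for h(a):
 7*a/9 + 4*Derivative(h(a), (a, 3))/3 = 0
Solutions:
 h(a) = C1 + C2*a + C3*a^2 - 7*a^4/288


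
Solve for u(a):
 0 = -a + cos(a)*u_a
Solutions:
 u(a) = C1 + Integral(a/cos(a), a)


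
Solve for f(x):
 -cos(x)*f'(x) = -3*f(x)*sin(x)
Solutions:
 f(x) = C1/cos(x)^3


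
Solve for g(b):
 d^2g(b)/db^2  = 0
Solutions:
 g(b) = C1 + C2*b


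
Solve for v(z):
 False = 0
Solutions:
 v(z) = C1 + 2*z*acos(-2*z) + zoo*z + sqrt(1 - 4*z^2)


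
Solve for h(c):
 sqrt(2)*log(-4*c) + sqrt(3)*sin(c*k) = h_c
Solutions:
 h(c) = C1 + sqrt(2)*c*(log(-c) - 1) + 2*sqrt(2)*c*log(2) + sqrt(3)*Piecewise((-cos(c*k)/k, Ne(k, 0)), (0, True))


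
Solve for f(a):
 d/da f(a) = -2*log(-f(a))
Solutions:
 -li(-f(a)) = C1 - 2*a


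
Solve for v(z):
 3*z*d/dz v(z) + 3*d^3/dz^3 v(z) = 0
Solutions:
 v(z) = C1 + Integral(C2*airyai(-z) + C3*airybi(-z), z)


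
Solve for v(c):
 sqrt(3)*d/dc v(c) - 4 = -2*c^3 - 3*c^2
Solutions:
 v(c) = C1 - sqrt(3)*c^4/6 - sqrt(3)*c^3/3 + 4*sqrt(3)*c/3


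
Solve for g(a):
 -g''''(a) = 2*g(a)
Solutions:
 g(a) = (C1*sin(2^(3/4)*a/2) + C2*cos(2^(3/4)*a/2))*exp(-2^(3/4)*a/2) + (C3*sin(2^(3/4)*a/2) + C4*cos(2^(3/4)*a/2))*exp(2^(3/4)*a/2)


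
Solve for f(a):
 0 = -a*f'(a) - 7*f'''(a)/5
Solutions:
 f(a) = C1 + Integral(C2*airyai(-5^(1/3)*7^(2/3)*a/7) + C3*airybi(-5^(1/3)*7^(2/3)*a/7), a)


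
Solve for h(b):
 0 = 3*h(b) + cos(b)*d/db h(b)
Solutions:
 h(b) = C1*(sin(b) - 1)^(3/2)/(sin(b) + 1)^(3/2)


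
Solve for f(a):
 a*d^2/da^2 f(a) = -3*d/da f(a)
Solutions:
 f(a) = C1 + C2/a^2


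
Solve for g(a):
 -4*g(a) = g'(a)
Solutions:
 g(a) = C1*exp(-4*a)


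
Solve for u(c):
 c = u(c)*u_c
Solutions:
 u(c) = -sqrt(C1 + c^2)
 u(c) = sqrt(C1 + c^2)


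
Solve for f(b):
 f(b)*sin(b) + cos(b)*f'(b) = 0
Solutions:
 f(b) = C1*cos(b)


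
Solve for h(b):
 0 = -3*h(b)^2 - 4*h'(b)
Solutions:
 h(b) = 4/(C1 + 3*b)


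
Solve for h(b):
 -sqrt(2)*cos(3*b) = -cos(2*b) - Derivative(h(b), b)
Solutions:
 h(b) = C1 - sin(2*b)/2 + sqrt(2)*sin(3*b)/3


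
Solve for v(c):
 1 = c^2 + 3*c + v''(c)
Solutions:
 v(c) = C1 + C2*c - c^4/12 - c^3/2 + c^2/2


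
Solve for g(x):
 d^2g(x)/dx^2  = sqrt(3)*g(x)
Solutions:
 g(x) = C1*exp(-3^(1/4)*x) + C2*exp(3^(1/4)*x)


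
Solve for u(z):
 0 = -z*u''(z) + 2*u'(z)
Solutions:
 u(z) = C1 + C2*z^3


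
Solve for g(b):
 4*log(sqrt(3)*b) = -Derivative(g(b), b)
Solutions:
 g(b) = C1 - 4*b*log(b) - b*log(9) + 4*b


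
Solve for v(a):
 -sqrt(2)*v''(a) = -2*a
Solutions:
 v(a) = C1 + C2*a + sqrt(2)*a^3/6


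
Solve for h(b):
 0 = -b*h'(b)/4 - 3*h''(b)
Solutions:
 h(b) = C1 + C2*erf(sqrt(6)*b/12)
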